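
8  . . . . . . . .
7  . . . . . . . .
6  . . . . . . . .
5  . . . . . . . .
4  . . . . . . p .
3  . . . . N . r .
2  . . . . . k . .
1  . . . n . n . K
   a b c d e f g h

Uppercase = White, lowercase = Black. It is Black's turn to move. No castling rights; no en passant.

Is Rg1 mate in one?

yes

After Rg1: white king on h1; in check: yes, from the black rook on g1.
King squares — g1: attacked by Kf2; g2: attacked by Rg1; h2: attacked by Nf1.
White has no legal moves → checkmate.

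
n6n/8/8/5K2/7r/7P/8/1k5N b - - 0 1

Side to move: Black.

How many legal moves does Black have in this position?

Black to move; king on b1.
In check: no.
Legal moves: Nf7, Ng6, Nc7, Nb6, Rh7, Rh6, Rh5+, Rg4, Rf4+, Re4, Rd4, Rc4, Rb4, Ra4, Rxh3, Kc2, Kb2, Ka2, Kc1, Ka1.
Count: 20.

20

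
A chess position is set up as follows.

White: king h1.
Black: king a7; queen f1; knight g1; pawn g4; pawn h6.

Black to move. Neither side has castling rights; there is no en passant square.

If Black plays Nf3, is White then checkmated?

yes

After Nf3: white king on h1; in check: yes, from the black queen on f1.
King squares — g1: attacked by Qf1; g2: attacked by Qf1; h2: attacked by Nf3.
White has no legal moves → checkmate.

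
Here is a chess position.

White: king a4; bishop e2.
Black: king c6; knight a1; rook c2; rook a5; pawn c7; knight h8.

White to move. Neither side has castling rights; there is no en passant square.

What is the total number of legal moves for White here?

White to move; king on a4.
In check: yes, from the black rook on a5.
Legal moves: Kxa5, Kb4.
Count: 2.

2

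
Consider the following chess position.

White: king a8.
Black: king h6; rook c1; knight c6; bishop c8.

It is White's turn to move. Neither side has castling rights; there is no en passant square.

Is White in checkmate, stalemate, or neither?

stalemate

White to move; white king on a8.
In check: no.
King squares — a7: attacked by Nc6; b7: attacked by Bc8; b8: attacked by Nc6.
Legal moves for White: none.
Not in check and no legal moves → stalemate.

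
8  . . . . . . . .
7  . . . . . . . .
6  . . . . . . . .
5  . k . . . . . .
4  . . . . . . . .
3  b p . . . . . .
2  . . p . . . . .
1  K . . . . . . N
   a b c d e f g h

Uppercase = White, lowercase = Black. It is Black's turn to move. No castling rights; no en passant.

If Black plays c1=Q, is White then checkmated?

After c1=Q: white king on a1; in check: yes, from the black queen on c1.
King squares — b1: attacked by Qc1; a2: attacked by Pb3; b2: attacked by Qc1.
White has no legal moves → checkmate.

yes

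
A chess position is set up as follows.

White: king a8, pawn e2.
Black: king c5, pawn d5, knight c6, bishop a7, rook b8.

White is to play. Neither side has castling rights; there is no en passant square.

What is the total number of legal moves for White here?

White to move; king on a8.
In check: yes, from the black rook on b8.
Legal moves: none.
Count: 0.

0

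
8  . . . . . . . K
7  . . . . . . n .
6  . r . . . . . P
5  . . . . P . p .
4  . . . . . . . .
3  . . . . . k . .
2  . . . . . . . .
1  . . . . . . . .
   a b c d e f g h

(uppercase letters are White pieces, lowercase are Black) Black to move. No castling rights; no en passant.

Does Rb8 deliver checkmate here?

no

After Rb8: white king on h8; in check: yes, from the black rook on b8.
White has 2 legal replies: Kh7, Kxg7.
In check but a legal move exists → not checkmate.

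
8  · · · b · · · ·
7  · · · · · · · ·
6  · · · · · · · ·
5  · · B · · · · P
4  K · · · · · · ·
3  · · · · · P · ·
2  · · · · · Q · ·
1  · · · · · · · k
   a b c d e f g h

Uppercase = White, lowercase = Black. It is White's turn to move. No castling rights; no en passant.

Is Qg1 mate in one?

yes

After Qg1: black king on h1; in check: yes, from the white queen on g1.
King squares — g1: attacked by Bc5; g2: attacked by Qg1; h2: attacked by Qg1.
Black has no legal moves → checkmate.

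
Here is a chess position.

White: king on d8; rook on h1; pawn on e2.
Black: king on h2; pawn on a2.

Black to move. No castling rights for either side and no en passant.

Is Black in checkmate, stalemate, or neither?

neither

Black to move; black king on h2.
In check: yes, from the white rook on h1.
Legal moves for Black: Kg3, Kg2, Kxh1.
Black is in check but has 3 legal moves → neither.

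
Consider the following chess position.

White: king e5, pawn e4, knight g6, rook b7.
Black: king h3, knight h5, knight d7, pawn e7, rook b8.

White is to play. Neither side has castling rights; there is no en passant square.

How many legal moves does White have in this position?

White to move; king on e5.
In check: yes, from the black knight on d7.
Legal moves: Ke6, Kf5, Kd5, Kd4, Rxd7.
Count: 5.

5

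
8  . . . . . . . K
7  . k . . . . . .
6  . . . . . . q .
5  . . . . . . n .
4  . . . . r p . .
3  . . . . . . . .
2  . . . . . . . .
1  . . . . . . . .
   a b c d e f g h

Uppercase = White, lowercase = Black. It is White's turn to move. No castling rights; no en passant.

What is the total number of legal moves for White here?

White to move; king on h8.
In check: no.
Legal moves: none.
Count: 0.

0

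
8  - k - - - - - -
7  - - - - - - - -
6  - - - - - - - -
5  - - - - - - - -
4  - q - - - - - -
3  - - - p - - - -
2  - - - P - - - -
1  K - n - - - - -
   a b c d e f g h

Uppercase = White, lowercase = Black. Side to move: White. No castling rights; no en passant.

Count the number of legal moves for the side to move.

White to move; king on a1.
In check: no.
Legal moves: none.
Count: 0.

0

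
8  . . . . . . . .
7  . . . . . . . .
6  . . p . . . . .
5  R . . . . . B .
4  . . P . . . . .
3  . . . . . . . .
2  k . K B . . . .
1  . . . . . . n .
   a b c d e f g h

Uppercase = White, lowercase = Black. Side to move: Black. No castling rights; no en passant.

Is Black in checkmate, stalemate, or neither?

Black to move; black king on a2.
In check: yes, from the white rook on a5.
King squares — a1: attacked by Ra5; b1: attacked by Kc2; b2: attacked by Kc2; a3: attacked by Ra5; b3: attacked by Kc2.
Legal moves for Black: none.
In check with no legal moves → checkmate.

checkmate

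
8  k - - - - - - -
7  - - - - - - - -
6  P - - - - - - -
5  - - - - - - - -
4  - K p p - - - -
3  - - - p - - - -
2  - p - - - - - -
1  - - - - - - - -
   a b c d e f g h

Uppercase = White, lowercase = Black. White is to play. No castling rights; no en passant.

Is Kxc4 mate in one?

After Kxc4: black king on a8; in check: no.
Black is not in check, so this cannot be checkmate.

no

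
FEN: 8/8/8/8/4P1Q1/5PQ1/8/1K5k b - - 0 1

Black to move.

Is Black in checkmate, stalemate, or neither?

stalemate

Black to move; black king on h1.
In check: no.
King squares — g1: attacked by Qg3; g2: attacked by Qg3; h2: attacked by Qg3.
Legal moves for Black: none.
Not in check and no legal moves → stalemate.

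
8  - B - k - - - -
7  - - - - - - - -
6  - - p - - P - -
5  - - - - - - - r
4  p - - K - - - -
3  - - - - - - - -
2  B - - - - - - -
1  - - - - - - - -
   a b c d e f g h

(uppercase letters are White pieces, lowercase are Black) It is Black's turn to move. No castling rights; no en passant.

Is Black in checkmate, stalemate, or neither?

Black to move; black king on d8.
In check: no.
Legal moves for Black include: Ke8, Kc8, Kd7, Rh8, Rh7, Rh6, Rg5, Rf5, Re5, Rd5+, Rc5, Rb5, Ra5, Rh4+, Rh3, Rh2, Rh1, c5+, ... (list truncated; more exist).
Black has legal moves and is not in check → neither.

neither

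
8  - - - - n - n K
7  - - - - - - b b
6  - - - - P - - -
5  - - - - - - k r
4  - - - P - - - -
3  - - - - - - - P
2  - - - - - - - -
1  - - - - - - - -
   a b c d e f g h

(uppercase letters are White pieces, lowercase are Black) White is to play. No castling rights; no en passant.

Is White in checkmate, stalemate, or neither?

White to move; white king on h8.
In check: yes, from the black bishop on g7.
King squares — g7: attacked by Ne8; h7: attacked by Rh5; g8: attacked by Bh7.
Legal moves for White: none.
In check with no legal moves → checkmate.

checkmate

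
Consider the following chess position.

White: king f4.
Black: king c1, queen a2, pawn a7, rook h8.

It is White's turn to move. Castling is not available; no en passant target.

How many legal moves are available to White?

White to move; king on f4.
In check: no.
Legal moves: Kg5, Kf5, Ke5, Kg4, Ke4, Kg3, Kf3, Ke3.
Count: 8.

8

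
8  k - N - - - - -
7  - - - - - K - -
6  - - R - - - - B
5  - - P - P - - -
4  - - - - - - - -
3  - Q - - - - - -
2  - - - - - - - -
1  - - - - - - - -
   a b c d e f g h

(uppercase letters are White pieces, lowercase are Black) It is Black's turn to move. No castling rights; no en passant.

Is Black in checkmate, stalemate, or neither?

Black to move; black king on a8.
In check: no.
King squares — a7: attacked by Nc8; b7: attacked by Qb3; b8: attacked by Qb3.
Legal moves for Black: none.
Not in check and no legal moves → stalemate.

stalemate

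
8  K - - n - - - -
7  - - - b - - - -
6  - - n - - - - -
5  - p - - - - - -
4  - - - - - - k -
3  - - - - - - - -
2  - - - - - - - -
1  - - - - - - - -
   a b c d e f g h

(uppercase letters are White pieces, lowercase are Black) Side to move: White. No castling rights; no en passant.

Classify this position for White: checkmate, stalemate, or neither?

White to move; white king on a8.
In check: no.
King squares — a7: attacked by Nc6; b7: attacked by Nd8; b8: attacked by Nc6.
Legal moves for White: none.
Not in check and no legal moves → stalemate.

stalemate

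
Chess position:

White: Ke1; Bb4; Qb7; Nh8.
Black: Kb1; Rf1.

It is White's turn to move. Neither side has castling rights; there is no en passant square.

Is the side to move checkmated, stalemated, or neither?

White to move; white king on e1.
In check: yes, from the black rook on f1.
King squares — d1: attacked by Rf1; f1: available; d2: available; e2: available; f2: attacked by Rf1.
Legal moves for White: Ke2, Kd2, Kxf1.
White is in check but has 3 legal moves → neither.

neither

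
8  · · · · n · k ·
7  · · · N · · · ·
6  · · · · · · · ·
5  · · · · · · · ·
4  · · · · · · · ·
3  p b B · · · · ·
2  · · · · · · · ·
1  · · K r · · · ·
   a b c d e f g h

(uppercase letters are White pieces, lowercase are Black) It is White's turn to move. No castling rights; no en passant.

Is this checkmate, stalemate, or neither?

checkmate

White to move; white king on c1.
In check: yes, from the black rook on d1.
King squares — b1: attacked by Rd1; d1: attacked by Bb3; b2: attacked by Pa3; c2: attacked by Bb3; d2: attacked by Rd1.
Legal moves for White: none.
In check with no legal moves → checkmate.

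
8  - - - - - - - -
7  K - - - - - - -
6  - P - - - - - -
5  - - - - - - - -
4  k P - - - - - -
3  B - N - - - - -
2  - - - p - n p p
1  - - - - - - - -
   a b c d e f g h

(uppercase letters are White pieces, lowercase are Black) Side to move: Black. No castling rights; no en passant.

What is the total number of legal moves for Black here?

Black to move; king on a4.
In check: yes, from the white knight on c3.
Legal moves: Kb3, Kxa3.
Count: 2.

2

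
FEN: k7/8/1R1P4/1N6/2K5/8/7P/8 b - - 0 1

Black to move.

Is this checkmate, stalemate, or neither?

stalemate

Black to move; black king on a8.
In check: no.
King squares — a7: attacked by Nb5; b7: attacked by Rb6; b8: attacked by Rb6.
Legal moves for Black: none.
Not in check and no legal moves → stalemate.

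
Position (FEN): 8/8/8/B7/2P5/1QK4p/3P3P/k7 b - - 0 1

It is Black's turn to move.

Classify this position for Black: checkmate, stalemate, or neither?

stalemate

Black to move; black king on a1.
In check: no.
King squares — b1: attacked by Qb3; a2: attacked by Qb3; b2: attacked by Qb3.
Legal moves for Black: none.
Not in check and no legal moves → stalemate.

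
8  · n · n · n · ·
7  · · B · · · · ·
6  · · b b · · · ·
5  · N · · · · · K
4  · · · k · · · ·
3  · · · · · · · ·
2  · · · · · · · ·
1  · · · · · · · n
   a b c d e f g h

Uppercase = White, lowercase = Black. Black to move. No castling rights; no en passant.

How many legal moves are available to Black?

8

Black to move; king on d4.
In check: yes, from the white knight on b5.
Legal moves: Ke5, Kd5, Kc5, Ke4, Kc4, Ke3, Kd3, Bxb5.
Count: 8.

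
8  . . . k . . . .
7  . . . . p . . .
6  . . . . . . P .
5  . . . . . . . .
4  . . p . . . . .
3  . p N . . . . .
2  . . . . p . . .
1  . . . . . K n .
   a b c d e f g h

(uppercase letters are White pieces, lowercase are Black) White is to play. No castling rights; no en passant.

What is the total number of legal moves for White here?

White to move; king on f1.
In check: yes, from the black pawn on e2.
Legal moves: Kg2, Kf2, Kxg1, Ke1, Nxe2.
Count: 5.

5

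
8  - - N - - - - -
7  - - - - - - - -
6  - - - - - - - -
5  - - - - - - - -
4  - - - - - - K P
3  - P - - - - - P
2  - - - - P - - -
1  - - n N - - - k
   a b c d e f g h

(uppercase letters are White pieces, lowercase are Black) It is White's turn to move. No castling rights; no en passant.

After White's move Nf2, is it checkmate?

After Nf2: black king on h1; in check: yes, from the white knight on f2.
Black has 3 legal replies: Kh2, Kg2, Kg1.
In check but a legal move exists → not checkmate.

no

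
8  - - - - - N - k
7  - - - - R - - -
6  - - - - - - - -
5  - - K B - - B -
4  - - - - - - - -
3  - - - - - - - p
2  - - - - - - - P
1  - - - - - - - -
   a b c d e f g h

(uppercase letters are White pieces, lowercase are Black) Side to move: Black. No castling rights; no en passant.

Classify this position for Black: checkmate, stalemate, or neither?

stalemate

Black to move; black king on h8.
In check: no.
King squares — g7: attacked by Re7; h7: attacked by Re7; g8: attacked by Bd5.
Legal moves for Black: none.
Not in check and no legal moves → stalemate.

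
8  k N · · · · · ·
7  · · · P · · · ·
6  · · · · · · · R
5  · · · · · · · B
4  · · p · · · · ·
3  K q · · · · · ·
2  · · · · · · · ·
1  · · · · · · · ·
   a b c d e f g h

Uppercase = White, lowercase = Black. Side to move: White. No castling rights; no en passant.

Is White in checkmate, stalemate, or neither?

checkmate

White to move; white king on a3.
In check: yes, from the black queen on b3.
King squares — a2: attacked by Qb3; b2: attacked by Qb3; b3: attacked by Pc4; a4: attacked by Qb3; b4: attacked by Qb3.
Legal moves for White: none.
In check with no legal moves → checkmate.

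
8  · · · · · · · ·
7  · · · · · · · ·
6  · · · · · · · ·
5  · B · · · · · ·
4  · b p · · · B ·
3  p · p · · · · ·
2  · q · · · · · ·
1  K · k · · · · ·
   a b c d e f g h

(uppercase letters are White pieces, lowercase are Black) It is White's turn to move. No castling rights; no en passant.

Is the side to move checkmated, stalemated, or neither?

White to move; white king on a1.
In check: yes, from the black queen on b2.
King squares — b1: attacked by Kc1; a2: attacked by Qb2; b2: attacked by Kc1.
Legal moves for White: none.
In check with no legal moves → checkmate.

checkmate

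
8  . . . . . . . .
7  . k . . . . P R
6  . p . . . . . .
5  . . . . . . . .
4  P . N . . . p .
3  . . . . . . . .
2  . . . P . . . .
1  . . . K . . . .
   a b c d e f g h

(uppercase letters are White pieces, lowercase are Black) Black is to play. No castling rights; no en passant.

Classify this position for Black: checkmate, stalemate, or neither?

neither

Black to move; black king on b7.
In check: no.
Legal moves for Black: Kc8, Kb8, Ka8, Kc7, Ka7, Kc6, Ka6, b5, g3.
Black has 9 legal moves and is not in check → neither.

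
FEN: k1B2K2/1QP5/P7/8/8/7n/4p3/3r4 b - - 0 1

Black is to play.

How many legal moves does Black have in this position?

Black to move; king on a8.
In check: yes, from the white queen on b7.
Legal moves: none.
Count: 0.

0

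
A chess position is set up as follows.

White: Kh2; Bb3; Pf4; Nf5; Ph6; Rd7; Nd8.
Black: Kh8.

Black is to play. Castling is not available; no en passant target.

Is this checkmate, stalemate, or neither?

Black to move; black king on h8.
In check: no.
King squares — g7: attacked by Nf5; h7: attacked by Rd7; g8: attacked by Bb3.
Legal moves for Black: none.
Not in check and no legal moves → stalemate.

stalemate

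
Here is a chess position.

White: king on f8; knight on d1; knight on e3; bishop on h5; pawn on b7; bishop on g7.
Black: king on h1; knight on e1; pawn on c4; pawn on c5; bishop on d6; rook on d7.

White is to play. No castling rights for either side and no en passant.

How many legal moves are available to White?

White to move; king on f8.
In check: yes, from the black bishop on d6.
Legal moves: Kg8, Ke8.
Count: 2.

2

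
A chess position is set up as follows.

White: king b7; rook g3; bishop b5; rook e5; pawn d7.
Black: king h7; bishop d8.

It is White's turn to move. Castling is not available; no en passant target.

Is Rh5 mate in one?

yes

After Rh5: black king on h7; in check: yes, from the white rook on h5.
King squares — g6: attacked by Rg3; h6: attacked by Rh5; g7: attacked by Rg3; g8: attacked by Rg3; h8: attacked by Rh5.
Black has no legal moves → checkmate.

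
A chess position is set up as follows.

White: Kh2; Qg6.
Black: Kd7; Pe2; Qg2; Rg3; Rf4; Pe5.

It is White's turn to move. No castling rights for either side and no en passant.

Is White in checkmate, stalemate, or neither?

checkmate

White to move; white king on h2.
In check: yes, from the black queen on g2.
King squares — g1: attacked by Qg2; h1: attacked by Qg2; g2: attacked by Rg3; g3: attacked by Qg2; h3: attacked by Qg2.
Legal moves for White: none.
In check with no legal moves → checkmate.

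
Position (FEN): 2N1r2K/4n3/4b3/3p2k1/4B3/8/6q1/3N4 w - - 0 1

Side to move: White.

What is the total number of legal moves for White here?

White to move; king on h8.
In check: yes, from the black rook on e8.
Legal moves: Kh7, Kg7.
Count: 2.

2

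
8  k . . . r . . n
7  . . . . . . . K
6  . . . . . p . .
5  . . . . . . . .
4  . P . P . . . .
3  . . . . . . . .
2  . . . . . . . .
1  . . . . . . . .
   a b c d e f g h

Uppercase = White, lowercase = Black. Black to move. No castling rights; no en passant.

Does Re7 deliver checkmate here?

After Re7: white king on h7; in check: yes, from the black rook on e7.
White has 3 legal replies: Kxh8, Kg8, Kh6.
In check but a legal move exists → not checkmate.

no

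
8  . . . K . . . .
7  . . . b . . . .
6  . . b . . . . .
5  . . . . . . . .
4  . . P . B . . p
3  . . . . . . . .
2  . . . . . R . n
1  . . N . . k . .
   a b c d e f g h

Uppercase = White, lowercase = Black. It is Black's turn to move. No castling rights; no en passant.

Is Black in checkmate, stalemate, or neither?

Black to move; black king on f1.
In check: yes, from the white rook on f2.
King squares — e1: available; g1: available; e2: attacked by Nc1; f2: available; g2: attacked by Rf2.
Legal moves for Black: Kxf2, Kg1, Ke1.
Black is in check but has 3 legal moves → neither.

neither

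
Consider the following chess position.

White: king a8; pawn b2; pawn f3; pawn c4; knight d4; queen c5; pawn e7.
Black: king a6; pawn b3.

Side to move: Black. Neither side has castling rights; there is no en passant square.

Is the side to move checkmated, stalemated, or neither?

stalemate

Black to move; black king on a6.
In check: no.
King squares — a5: attacked by Qc5; b5: attacked by Pc4; b6: attacked by Qc5; a7: attacked by Qc5; b7: attacked by Ka8.
Legal moves for Black: none.
Not in check and no legal moves → stalemate.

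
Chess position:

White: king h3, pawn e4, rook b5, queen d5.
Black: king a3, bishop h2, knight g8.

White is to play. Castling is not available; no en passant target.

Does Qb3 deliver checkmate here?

After Qb3: black king on a3; in check: yes, from the white queen on b3.
King squares — a2: attacked by Qb3; b2: attacked by Qb3; b3: attacked by Rb5; a4: attacked by Qb3; b4: attacked by Qb3.
Black has no legal moves → checkmate.

yes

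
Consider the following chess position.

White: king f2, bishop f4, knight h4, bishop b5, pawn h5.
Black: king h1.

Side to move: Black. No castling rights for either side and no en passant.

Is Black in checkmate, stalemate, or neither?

Black to move; black king on h1.
In check: no.
King squares — g1: attacked by Kf2; g2: attacked by Kf2; h2: attacked by Bf4.
Legal moves for Black: none.
Not in check and no legal moves → stalemate.

stalemate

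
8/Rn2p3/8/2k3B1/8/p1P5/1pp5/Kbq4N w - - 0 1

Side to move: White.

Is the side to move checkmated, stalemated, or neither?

White to move; white king on a1.
In check: yes, from the black pawn on b2.
King squares — b1: attacked by Qc1; a2: attacked by Bb1; b2: attacked by Qc1.
Legal moves for White: none.
In check with no legal moves → checkmate.

checkmate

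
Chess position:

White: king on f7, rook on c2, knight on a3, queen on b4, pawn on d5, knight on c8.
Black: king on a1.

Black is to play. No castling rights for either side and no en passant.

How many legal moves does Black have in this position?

Black to move; king on a1.
In check: no.
Legal moves: none.
Count: 0.

0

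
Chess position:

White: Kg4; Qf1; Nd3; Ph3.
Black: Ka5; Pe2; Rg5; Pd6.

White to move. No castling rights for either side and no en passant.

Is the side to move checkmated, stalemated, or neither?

neither

White to move; white king on g4.
In check: yes, from the black rook on g5.
Legal moves for White: Kxg5, Kh4, Kf4, Kf3.
White is in check but has 4 legal moves → neither.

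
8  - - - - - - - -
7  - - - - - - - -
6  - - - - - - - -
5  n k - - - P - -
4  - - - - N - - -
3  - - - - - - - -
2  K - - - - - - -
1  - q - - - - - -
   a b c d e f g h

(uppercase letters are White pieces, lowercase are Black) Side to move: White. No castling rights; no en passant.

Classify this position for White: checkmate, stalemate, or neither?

neither

White to move; white king on a2.
In check: yes, from the black queen on b1.
King squares — a1: attacked by Qb1; b1: available; b2: attacked by Qb1; a3: available; b3: attacked by Qb1.
Legal moves for White: Ka3, Kxb1.
White is in check but has 2 legal moves → neither.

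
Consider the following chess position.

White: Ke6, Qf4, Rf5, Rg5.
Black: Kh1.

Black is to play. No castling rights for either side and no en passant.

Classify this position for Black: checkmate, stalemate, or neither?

Black to move; black king on h1.
In check: no.
King squares — g1: attacked by Rg5; g2: attacked by Rg5; h2: attacked by Qf4.
Legal moves for Black: none.
Not in check and no legal moves → stalemate.

stalemate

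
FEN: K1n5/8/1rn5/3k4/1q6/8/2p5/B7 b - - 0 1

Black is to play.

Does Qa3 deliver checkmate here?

yes

After Qa3: white king on a8; in check: yes, from the black queen on a3.
King squares — a7: attacked by Qa3; b7: attacked by Rb6; b8: attacked by Rb6.
White has no legal moves → checkmate.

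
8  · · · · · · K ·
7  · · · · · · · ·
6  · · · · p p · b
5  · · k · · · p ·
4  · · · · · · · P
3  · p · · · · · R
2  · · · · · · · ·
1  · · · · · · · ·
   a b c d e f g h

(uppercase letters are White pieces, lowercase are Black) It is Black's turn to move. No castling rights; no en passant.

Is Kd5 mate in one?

After Kd5: white king on g8; in check: no.
White is not in check, so this cannot be checkmate.

no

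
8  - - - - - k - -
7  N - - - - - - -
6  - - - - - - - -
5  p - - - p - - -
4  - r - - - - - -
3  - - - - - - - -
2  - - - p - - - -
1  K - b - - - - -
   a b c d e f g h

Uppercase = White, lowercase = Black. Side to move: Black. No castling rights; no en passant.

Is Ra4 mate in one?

no

After Ra4: white king on a1; in check: yes, from the black rook on a4.
White has 1 legal reply: Kb1.
In check but a legal move exists → not checkmate.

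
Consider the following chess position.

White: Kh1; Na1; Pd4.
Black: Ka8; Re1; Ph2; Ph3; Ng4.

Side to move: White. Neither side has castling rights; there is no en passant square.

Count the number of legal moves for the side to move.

0

White to move; king on h1.
In check: yes, from the black rook on e1.
Legal moves: none.
Count: 0.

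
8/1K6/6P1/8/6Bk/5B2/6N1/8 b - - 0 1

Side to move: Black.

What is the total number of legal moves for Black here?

2

Black to move; king on h4.
In check: yes, from the white knight on g2.
Legal moves: Kg5, Kg3.
Count: 2.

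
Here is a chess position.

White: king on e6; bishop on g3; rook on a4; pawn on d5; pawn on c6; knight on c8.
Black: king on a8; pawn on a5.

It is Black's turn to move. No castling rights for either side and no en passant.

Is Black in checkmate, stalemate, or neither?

stalemate

Black to move; black king on a8.
In check: no.
King squares — a7: attacked by Nc8; b7: attacked by Pc6; b8: attacked by Bg3.
Legal moves for Black: none.
Not in check and no legal moves → stalemate.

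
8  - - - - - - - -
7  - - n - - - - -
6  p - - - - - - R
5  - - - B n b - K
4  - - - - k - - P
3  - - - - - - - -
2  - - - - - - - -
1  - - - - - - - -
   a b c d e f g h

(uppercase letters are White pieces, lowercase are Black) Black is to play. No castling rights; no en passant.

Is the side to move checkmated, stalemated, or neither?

Black to move; black king on e4.
In check: yes, from the white bishop on d5.
Legal moves for Black: Kxd5, Kf4, Kd4, Ke3, Kd3, Nxd5.
Black is in check but has 6 legal moves → neither.

neither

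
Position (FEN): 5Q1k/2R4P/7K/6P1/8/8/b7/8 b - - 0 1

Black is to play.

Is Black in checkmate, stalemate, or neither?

Black to move; black king on h8.
In check: yes, from the white queen on f8.
Legal moves for Black: Bg8.
Black is in check but has 1 legal move → neither.

neither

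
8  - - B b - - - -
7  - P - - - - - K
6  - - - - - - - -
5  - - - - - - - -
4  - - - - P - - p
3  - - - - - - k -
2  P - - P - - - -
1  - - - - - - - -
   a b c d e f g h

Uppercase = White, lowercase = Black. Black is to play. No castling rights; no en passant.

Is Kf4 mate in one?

no

After Kf4: white king on h7; in check: no.
White is not in check, so this cannot be checkmate.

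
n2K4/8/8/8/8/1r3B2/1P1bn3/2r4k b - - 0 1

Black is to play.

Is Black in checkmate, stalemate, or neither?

neither

Black to move; black king on h1.
In check: yes, from the white bishop on f3.
King squares — g1: available; g2: attacked by Bf3; h2: available.
Legal moves for Black: Kh2, Kg1, Rxf3.
Black is in check but has 3 legal moves → neither.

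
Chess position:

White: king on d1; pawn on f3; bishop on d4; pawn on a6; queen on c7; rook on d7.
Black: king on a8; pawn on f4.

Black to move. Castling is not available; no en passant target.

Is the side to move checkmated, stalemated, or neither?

stalemate

Black to move; black king on a8.
In check: no.
King squares — a7: attacked by Bd4; b7: attacked by Pa6; b8: attacked by Qc7.
Legal moves for Black: none.
Not in check and no legal moves → stalemate.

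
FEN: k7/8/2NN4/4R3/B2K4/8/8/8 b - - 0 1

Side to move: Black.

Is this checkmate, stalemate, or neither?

Black to move; black king on a8.
In check: no.
King squares — a7: attacked by Nc6; b7: attacked by Nd6; b8: attacked by Nc6.
Legal moves for Black: none.
Not in check and no legal moves → stalemate.

stalemate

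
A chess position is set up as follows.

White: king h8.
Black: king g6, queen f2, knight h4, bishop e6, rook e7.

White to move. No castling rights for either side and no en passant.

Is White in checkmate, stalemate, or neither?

stalemate

White to move; white king on h8.
In check: no.
King squares — g7: attacked by Kg6; h7: attacked by Kg6; g8: attacked by Be6.
Legal moves for White: none.
Not in check and no legal moves → stalemate.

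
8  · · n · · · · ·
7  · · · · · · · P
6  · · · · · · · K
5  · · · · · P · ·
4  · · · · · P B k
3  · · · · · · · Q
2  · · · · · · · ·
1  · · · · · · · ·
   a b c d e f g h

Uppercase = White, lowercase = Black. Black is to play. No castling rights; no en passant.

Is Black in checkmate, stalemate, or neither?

Black to move; black king on h4.
In check: yes, from the white queen on h3.
King squares — g3: attacked by Qh3; h3: attacked by Bg4; g4: attacked by Qh3; g5: attacked by Pf4; h5: attacked by Qh3.
Legal moves for Black: none.
In check with no legal moves → checkmate.

checkmate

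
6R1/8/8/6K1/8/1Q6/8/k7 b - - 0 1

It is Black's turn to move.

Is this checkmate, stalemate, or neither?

Black to move; black king on a1.
In check: no.
King squares — b1: attacked by Qb3; a2: attacked by Qb3; b2: attacked by Qb3.
Legal moves for Black: none.
Not in check and no legal moves → stalemate.

stalemate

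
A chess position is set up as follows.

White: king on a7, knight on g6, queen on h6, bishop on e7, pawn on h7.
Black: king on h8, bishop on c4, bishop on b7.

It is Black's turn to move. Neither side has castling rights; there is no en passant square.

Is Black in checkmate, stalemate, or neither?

checkmate

Black to move; black king on h8.
In check: yes, from the white knight on g6.
King squares — g7: attacked by Qh6; h7: attacked by Qh6; g8: attacked by Ph7.
Legal moves for Black: none.
In check with no legal moves → checkmate.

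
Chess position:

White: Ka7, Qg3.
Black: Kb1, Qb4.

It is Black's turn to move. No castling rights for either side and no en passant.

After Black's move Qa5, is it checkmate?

After Qa5: white king on a7; in check: yes, from the black queen on a5.
White has 2 legal replies: Kb8, Kb7.
In check but a legal move exists → not checkmate.

no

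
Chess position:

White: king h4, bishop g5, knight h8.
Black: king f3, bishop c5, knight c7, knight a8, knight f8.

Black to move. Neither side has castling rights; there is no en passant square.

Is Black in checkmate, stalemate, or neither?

neither

Black to move; black king on f3.
In check: no.
Legal moves for Black include: Nh7, Nd7, Ng6+, Nfe6, Nb6, Ne8, Nce6, Na6, Nd5, Nb5, Be7, Ba7, Bd6, Bb6, Bd4, Bb4, Be3, Ba3, ... (list truncated; more exist).
Black has legal moves and is not in check → neither.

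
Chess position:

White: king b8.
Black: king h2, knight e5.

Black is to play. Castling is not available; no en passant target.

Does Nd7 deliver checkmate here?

After Nd7: white king on b8; in check: yes, from the black knight on d7.
White has 5 legal replies: Kc8, Ka8, Kc7, Kb7, Ka7.
In check but a legal move exists → not checkmate.

no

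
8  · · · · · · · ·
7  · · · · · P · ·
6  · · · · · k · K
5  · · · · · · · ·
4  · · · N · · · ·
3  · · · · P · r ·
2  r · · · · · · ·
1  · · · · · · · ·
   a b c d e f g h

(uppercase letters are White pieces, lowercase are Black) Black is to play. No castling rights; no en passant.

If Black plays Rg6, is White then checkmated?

After Rg6: white king on h6; in check: yes, from the black rook on g6.
White has 2 legal replies: Kh7, Kh5.
In check but a legal move exists → not checkmate.

no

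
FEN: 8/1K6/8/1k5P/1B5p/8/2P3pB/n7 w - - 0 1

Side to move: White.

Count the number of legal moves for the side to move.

24

White to move; king on b7.
In check: no.
Legal moves: Kc8, Kb8, Ka8, Kc7, Ka7, Bf8, Be7, Bbd6, Bc5, Ba5, Bc3, Ba3, Bd2, Be1, Bb8, Bc7, Bhd6, Be5, Bf4, Bg3, Bg1, h6, c3, c4+.
Count: 24.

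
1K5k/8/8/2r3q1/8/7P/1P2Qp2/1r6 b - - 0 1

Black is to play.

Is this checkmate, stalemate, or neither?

Black to move; black king on h8.
In check: no.
Legal moves for Black include: Kg8, Kh7, Kg7, Qg8+, Qd8+, Qg7, Qe7, Qh6, Qg6, Qf6, Qh5, Qf5, Qe5+, Qd5, Qh4, Qg4, Qf4+, Qg3+, ... (list truncated; more exist).
Black has legal moves and is not in check → neither.

neither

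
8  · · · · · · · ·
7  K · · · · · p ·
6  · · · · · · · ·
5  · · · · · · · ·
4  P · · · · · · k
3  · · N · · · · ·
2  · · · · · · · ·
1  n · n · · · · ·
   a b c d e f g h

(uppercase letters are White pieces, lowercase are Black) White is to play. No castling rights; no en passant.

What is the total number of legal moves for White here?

White to move; king on a7.
In check: no.
Legal moves: Kb8, Ka8, Kb7, Kb6, Ka6, Nd5, Nb5, Ne4, Ne2, Na2, Nd1, Nb1, a5.
Count: 13.

13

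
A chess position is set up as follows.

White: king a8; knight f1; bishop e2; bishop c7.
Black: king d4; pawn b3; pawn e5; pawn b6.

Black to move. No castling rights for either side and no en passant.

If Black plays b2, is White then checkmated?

After b2: white king on a8; in check: no.
White is not in check, so this cannot be checkmate.

no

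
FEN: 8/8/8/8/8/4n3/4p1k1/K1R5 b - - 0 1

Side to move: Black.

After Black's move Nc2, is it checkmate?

no

After Nc2: white king on a1; in check: yes, from the black knight on c2.
White has 4 legal replies: Kb2, Ka2, Kb1, Rxc2.
In check but a legal move exists → not checkmate.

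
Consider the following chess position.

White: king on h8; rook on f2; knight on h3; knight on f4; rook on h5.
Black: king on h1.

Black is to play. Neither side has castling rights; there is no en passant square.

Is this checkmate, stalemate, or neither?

Black to move; black king on h1.
In check: no.
King squares — g1: attacked by Nh3; g2: attacked by Rf2; h2: attacked by Rf2.
Legal moves for Black: none.
Not in check and no legal moves → stalemate.

stalemate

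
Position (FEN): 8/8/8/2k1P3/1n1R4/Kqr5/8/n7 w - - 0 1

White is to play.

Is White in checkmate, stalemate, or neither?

checkmate

White to move; white king on a3.
In check: yes, from the black queen on b3.
King squares — a2: attacked by Qb3; b2: attacked by Qb3; b3: attacked by Na1; a4: attacked by Qb3; b4: attacked by Qb3.
Legal moves for White: none.
In check with no legal moves → checkmate.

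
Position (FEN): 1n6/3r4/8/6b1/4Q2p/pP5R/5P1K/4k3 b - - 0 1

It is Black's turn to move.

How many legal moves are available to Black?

Black to move; king on e1.
In check: yes, from the white queen on e4.
Legal moves: Kxf2, Kd2, Kf1, Kd1, Be3.
Count: 5.

5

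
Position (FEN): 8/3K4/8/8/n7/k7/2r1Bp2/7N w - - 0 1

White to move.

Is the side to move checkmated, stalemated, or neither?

neither

White to move; white king on d7.
In check: no.
Legal moves for White: Ke8, Kd8, Ke7, Ke6, Kd6, Ba6, Bh5, Bb5, Bg4, Bc4, Bf3, Bd3, Bf1, Bd1, Ng3, Nxf2.
White has 16 legal moves and is not in check → neither.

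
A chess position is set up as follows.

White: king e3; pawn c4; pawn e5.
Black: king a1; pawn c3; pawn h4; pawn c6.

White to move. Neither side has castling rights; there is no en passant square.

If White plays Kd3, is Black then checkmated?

After Kd3: black king on a1; in check: no.
Black is not in check, so this cannot be checkmate.

no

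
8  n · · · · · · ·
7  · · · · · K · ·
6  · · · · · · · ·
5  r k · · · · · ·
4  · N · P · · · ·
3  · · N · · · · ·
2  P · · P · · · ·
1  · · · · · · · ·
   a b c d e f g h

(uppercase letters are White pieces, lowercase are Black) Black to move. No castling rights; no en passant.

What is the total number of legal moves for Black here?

3

Black to move; king on b5.
In check: yes, from the white knight on c3.
Legal moves: Kb6, Kc4, Kxb4.
Count: 3.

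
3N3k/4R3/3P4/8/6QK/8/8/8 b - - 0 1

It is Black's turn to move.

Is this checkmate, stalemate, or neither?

stalemate

Black to move; black king on h8.
In check: no.
King squares — g7: attacked by Qg4; h7: attacked by Re7; g8: attacked by Qg4.
Legal moves for Black: none.
Not in check and no legal moves → stalemate.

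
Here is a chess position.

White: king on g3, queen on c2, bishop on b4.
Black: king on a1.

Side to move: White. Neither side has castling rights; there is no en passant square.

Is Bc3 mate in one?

After Bc3: black king on a1; in check: yes, from the white bishop on c3.
King squares — b1: attacked by Qc2; a2: attacked by Qc2; b2: attacked by Qc2.
Black has no legal moves → checkmate.

yes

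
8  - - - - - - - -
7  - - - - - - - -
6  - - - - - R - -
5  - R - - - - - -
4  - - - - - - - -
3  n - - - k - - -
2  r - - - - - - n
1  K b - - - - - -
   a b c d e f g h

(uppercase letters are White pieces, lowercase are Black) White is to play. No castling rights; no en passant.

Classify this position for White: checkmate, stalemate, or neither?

White to move; white king on a1.
In check: yes, from the black rook on a2.
King squares — b1: attacked by Na3; a2: attacked by Bb1; b2: attacked by Ra2.
Legal moves for White: none.
In check with no legal moves → checkmate.

checkmate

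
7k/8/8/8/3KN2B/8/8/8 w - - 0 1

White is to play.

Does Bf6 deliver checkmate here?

After Bf6: black king on h8; in check: yes, from the white bishop on f6.
Black has 2 legal replies: Kg8, Kh7.
In check but a legal move exists → not checkmate.

no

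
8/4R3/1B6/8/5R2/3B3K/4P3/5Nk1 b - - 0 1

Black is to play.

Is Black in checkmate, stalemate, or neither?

Black to move; black king on g1.
In check: yes, from the white bishop on b6.
Legal moves for Black: Kh1.
Black is in check but has 1 legal move → neither.

neither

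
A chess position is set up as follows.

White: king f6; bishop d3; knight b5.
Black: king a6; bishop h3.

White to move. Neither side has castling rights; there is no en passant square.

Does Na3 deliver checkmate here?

After Na3: black king on a6; in check: yes, from the white bishop on d3.
Black has 4 legal replies: Kb7, Ka7, Kb6, Ka5.
In check but a legal move exists → not checkmate.

no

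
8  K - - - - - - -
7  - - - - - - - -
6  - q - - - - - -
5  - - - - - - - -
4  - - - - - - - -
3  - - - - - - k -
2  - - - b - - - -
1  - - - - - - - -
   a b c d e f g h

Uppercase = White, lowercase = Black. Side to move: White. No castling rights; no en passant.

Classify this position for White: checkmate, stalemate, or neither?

White to move; white king on a8.
In check: no.
King squares — a7: attacked by Qb6; b7: attacked by Qb6; b8: attacked by Qb6.
Legal moves for White: none.
Not in check and no legal moves → stalemate.

stalemate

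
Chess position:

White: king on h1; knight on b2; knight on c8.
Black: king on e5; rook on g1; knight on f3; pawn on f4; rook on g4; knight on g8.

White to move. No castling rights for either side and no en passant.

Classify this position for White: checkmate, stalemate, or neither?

White to move; white king on h1.
In check: yes, from the black rook on g1.
King squares — g1: attacked by Nf3; g2: attacked by Rg1; h2: attacked by Nf3.
Legal moves for White: none.
In check with no legal moves → checkmate.

checkmate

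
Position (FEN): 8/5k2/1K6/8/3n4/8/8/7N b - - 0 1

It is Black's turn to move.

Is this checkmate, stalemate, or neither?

Black to move; black king on f7.
In check: no.
Legal moves for Black: Kg8, Kf8, Ke8, Kg7, Ke7, Kg6, Kf6, Ke6, Ne6, Nc6, Nf5, Nb5, Nf3, Nb3, Ne2, Nc2.
Black has 16 legal moves and is not in check → neither.

neither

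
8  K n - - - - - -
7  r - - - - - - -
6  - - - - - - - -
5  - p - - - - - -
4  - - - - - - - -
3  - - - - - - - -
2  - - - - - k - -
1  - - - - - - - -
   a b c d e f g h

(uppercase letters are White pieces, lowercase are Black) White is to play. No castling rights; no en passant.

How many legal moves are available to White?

2

White to move; king on a8.
In check: yes, from the black rook on a7.
Legal moves: Kxb8, Kxa7.
Count: 2.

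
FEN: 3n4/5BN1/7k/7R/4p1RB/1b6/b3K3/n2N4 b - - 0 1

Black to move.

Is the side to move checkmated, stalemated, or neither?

checkmate

Black to move; black king on h6.
In check: yes, from the white rook on h5.
King squares — g5: attacked by Rg4; h5: attacked by Bf7; g6: attacked by Rg4; g7: attacked by Rg4; h7: attacked by Rh5.
Legal moves for Black: none.
In check with no legal moves → checkmate.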